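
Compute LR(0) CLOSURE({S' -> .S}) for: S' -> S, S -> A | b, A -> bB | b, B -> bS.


Start: S' -> .S
For each item with dot before a nonterminal B, add B -> .γ for every B-production
Closure: [S' -> .S, S -> .A, S -> .b, A -> .bB, A -> .b]


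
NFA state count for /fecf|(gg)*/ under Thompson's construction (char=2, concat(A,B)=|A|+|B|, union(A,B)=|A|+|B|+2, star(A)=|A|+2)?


Syntax tree has 6 char leaf(s), 1 union(s), 1 star(s)
chars contribute 6×2 = 12; each union adds +2; each star adds +2
Total: 12 + 2 + 2 = 16 states


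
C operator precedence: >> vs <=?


'>>' is shift (level 8); '<=' is relational (level 7)
Higher level binds tighter
'>>' has higher precedence than '<='


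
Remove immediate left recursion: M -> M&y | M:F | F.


Left-recursive alternatives: M&y, M:F; non-recursive: F
Introduce M': M -> FM', M' -> &yM' | :FM' | ε


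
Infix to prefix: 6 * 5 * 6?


left-to-right (same/higher precedence on left): tree is (* (* 6 5) 6)
Prefix: * * 6 5 6


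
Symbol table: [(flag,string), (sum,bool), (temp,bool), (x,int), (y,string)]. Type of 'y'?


Lookup 'y' → type string


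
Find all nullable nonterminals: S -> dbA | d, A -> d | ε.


A nonterminal is nullable iff some alternative derives ε (directly, or every symbol in it is nullable)
Nullable: {A}


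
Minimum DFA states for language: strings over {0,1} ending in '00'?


Track the longest suffix of input matching a prefix of '00': 3 classes (prefixes of length 0..2)
Minimal DFA: 3 states


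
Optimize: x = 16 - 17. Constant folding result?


16 - 17 = -1 at compile time
Optimized: x = -1


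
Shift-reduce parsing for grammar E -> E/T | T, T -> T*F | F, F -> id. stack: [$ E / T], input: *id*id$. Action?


'*' can extend T; shift to build T -> T*F
Action: shift


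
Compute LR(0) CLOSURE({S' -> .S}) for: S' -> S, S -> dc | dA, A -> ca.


Start: S' -> .S
For each item with dot before a nonterminal B, add B -> .γ for every B-production
Closure: [S' -> .S, S -> .dc, S -> .dA]


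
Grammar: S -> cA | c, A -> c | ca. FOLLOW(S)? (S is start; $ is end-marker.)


$ ∈ FOLLOW(S). For each A -> αBβ: add FIRST(β)\{ε} to FOLLOW(B); if β nullable, add FOLLOW(A).
FOLLOW(S) = {$}


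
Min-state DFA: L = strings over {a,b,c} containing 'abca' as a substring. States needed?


KMP-style automaton: 4 progress states + 1 absorbing accept = 5
Minimal DFA: 5 states


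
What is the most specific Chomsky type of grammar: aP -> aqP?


LHS has context (more than one symbol) and |LHS| ≤ |RHS|
Classification: Type 1 (Context-Sensitive)


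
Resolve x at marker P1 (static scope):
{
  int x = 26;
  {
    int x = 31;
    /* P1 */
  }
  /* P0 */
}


x declared in the same block as P1
x = 31


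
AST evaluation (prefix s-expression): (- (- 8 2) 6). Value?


Evaluate inner: (- 8 2) = 6
Evaluate root: (- 6 6) = 0
Result: 0


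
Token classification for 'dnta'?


Pattern: letter/underscore followed by alphanumerics, not a keyword
Type: IDENTIFIER


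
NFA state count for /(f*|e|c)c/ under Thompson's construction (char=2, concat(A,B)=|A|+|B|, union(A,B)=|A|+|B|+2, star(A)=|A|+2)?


Syntax tree has 4 char leaf(s), 2 union(s), 1 star(s)
chars contribute 4×2 = 8; each union adds +2; each star adds +2
Total: 8 + 4 + 2 = 14 states


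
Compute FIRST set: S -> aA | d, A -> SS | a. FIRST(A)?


Per alternative of A: FIRST(SS) = {a, d}; FIRST(a) = {a}
FIRST(A) = {a, d}


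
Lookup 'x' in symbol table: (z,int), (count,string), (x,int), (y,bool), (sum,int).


Lookup 'x' → type int


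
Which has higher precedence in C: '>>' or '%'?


'%' is multiplicative (level 10); '>>' is shift (level 8)
Higher level binds tighter
'%' has higher precedence than '>>'


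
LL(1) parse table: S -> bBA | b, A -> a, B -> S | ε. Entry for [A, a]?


For [A, a]: 'a' ∈ FIRST(a)
Entry: A -> a


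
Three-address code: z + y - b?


Break into single-operator statements:
t1 = z + y
t2 = t1 - b


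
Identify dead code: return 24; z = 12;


statement follows a return and is unreachable
Dead: 'z = 12'


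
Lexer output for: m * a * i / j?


Scan left to right, longest-match per lexeme
Tokens: ID(m), OP(*), ID(a), OP(*), ID(i), OP(/), ID(j)


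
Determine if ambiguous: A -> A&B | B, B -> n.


precedence layered via separate nonterminal B: deterministic
Unambiguous


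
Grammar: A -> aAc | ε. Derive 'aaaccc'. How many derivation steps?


Derivation: A => aAc => aaAcc => aaaAccc => aaaccc
Steps: 4


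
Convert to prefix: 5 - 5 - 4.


left-to-right (same/higher precedence on left): tree is (- (- 5 5) 4)
Prefix: - - 5 5 4


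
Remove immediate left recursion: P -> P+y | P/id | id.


Left-recursive alternatives: P+y, P/id; non-recursive: id
Introduce P': P -> idP', P' -> +yP' | /idP' | ε


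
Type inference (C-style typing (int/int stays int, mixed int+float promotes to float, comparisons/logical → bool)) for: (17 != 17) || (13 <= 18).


Operand types: bool || bool
Rule: logical operators take bool operands and yield bool
Result type: bool


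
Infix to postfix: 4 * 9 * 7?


Left to right (same or higher precedence on left)
Postfix: 4 9 * 7 *


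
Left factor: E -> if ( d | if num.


Common prefix: 'if'
Factored: E -> if E', E' -> ( d | num


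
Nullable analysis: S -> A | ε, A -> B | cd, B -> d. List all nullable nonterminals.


A nonterminal is nullable iff some alternative derives ε (directly, or every symbol in it is nullable)
Nullable: {S}


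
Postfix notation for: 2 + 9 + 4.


Left to right (same or higher precedence on left)
Postfix: 2 9 + 4 +


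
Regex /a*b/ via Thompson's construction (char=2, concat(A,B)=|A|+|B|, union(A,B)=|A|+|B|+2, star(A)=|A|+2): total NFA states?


Syntax tree has 2 char leaf(s), 0 union(s), 1 star(s)
chars contribute 2×2 = 4; each union adds +2; each star adds +2
Total: 4 + 0 + 2 = 6 states


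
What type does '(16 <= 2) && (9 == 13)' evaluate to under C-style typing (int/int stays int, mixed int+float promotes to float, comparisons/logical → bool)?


Operand types: bool && bool
Rule: logical operators take bool operands and yield bool
Result type: bool


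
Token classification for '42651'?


Pattern: digits only
Type: INTEGER_LITERAL


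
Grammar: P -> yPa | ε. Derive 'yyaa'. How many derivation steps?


Derivation: P => yPa => yyPaa => yyaa
Steps: 3


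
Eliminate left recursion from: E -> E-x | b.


Left-recursive alternatives: E-x; non-recursive: b
Introduce E': E -> bE', E' -> -xE' | ε


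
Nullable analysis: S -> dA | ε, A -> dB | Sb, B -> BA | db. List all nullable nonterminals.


A nonterminal is nullable iff some alternative derives ε (directly, or every symbol in it is nullable)
Nullable: {S}


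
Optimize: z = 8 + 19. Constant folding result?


8 + 19 = 27 at compile time
Optimized: z = 27


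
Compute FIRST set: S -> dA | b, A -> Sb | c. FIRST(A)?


Per alternative of A: FIRST(Sb) = {b, d}; FIRST(c) = {c}
FIRST(A) = {b, c, d}


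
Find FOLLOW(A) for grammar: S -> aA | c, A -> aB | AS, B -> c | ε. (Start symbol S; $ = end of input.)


$ ∈ FOLLOW(S). For each A -> αBβ: add FIRST(β)\{ε} to FOLLOW(B); if β nullable, add FOLLOW(A).
FOLLOW(A) = {$, a, c}


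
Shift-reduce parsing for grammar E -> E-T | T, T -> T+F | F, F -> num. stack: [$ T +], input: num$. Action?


no handle; shift 'num'
Action: shift


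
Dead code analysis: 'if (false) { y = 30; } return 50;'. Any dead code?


condition is constant false, so the whole block is unreachable
Dead: 'if (false) { y = 30; }'


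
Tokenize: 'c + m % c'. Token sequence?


Scan left to right, longest-match per lexeme
Tokens: ID(c), OP(+), ID(m), OP(%), ID(c)


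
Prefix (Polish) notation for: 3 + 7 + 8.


left-to-right (same/higher precedence on left): tree is (+ (+ 3 7) 8)
Prefix: + + 3 7 8


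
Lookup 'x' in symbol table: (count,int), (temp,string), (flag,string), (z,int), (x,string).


Lookup 'x' → type string


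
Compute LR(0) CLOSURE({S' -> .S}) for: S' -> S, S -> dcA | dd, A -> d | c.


Start: S' -> .S
For each item with dot before a nonterminal B, add B -> .γ for every B-production
Closure: [S' -> .S, S -> .dcA, S -> .dd]


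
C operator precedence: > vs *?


'*' is multiplicative (level 10); '>' is relational (level 7)
Higher level binds tighter
'*' has higher precedence than '>'


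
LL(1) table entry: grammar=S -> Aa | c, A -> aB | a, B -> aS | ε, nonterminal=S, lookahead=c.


For [S, c]: 'c' ∈ FIRST(c)
Entry: S -> c


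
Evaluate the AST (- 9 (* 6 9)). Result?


Evaluate inner: (* 6 9) = 54
Evaluate root: (- 9 54) = -45
Result: -45


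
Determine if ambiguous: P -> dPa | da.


balanced d^n…a^n: each string has a unique parse
Unambiguous


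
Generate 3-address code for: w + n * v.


Break into single-operator statements:
t1 = n * v
t2 = w + t1


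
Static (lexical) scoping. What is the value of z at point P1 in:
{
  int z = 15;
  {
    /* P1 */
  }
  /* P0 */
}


P1's block does not declare z; resolves to the enclosing declaration at depth 0
z = 15


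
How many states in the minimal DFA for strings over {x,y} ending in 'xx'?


Track the longest suffix of input matching a prefix of 'xx': 3 classes (prefixes of length 0..2)
Minimal DFA: 3 states


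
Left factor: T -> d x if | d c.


Common prefix: 'd'
Factored: T -> d T', T' -> x if | c


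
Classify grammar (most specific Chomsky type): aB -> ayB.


LHS has context (more than one symbol) and |LHS| ≤ |RHS|
Classification: Type 1 (Context-Sensitive)


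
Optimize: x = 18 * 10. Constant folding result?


18 * 10 = 180 at compile time
Optimized: x = 180


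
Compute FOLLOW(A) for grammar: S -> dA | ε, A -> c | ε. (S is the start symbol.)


$ ∈ FOLLOW(S). For each A -> αBβ: add FIRST(β)\{ε} to FOLLOW(B); if β nullable, add FOLLOW(A).
FOLLOW(A) = {$}


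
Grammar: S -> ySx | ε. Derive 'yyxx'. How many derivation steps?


Derivation: S => ySx => yySxx => yyxx
Steps: 3


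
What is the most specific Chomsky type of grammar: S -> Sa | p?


Left-linear: every RHS is a terminal or one nonterminal followed by a terminal
Classification: Type 3 (Regular)


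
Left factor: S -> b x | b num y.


Common prefix: 'b'
Factored: S -> b S', S' -> x | num y


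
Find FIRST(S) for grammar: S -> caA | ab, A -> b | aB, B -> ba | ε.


Per alternative of S: FIRST(caA) = {c}; FIRST(ab) = {a}
FIRST(S) = {a, c}


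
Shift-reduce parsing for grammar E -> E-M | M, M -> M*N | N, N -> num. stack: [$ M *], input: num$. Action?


no handle; shift 'num'
Action: shift


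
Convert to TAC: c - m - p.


Break into single-operator statements:
t1 = c - m
t2 = t1 - p


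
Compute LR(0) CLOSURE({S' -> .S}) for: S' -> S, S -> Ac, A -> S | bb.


Start: S' -> .S
For each item with dot before a nonterminal B, add B -> .γ for every B-production
Closure: [S' -> .S, S -> .Ac, A -> .S, A -> .bb]


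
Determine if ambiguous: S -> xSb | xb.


balanced x^n…b^n: each string has a unique parse
Unambiguous


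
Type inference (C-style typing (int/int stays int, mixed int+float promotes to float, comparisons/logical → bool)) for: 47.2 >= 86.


Operand types: float >= int
Rule: comparison yields bool
Result type: bool


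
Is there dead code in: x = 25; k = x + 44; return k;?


x is read by k's definition; k is returned
No dead code


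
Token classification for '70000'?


Pattern: digits only
Type: INTEGER_LITERAL


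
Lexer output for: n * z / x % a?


Scan left to right, longest-match per lexeme
Tokens: ID(n), OP(*), ID(z), OP(/), ID(x), OP(%), ID(a)


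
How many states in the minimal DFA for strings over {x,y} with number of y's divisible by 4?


Track (count of y) mod 4: states 0..3, accept at 0
Minimal DFA: 4 states


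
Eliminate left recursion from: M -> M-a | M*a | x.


Left-recursive alternatives: M-a, M*a; non-recursive: x
Introduce M': M -> xM', M' -> -aM' | *aM' | ε


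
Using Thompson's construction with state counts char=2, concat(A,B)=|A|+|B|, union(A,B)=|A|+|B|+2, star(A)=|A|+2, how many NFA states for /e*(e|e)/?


Syntax tree has 3 char leaf(s), 1 union(s), 1 star(s)
chars contribute 3×2 = 6; each union adds +2; each star adds +2
Total: 6 + 2 + 2 = 10 states


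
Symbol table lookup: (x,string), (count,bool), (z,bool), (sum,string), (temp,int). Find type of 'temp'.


Lookup 'temp' → type int


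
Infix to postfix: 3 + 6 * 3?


* has higher precedence, evaluate 6*3 first
Postfix: 3 6 3 * +


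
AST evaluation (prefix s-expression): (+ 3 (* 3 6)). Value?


Evaluate inner: (* 3 6) = 18
Evaluate root: (+ 3 18) = 21
Result: 21


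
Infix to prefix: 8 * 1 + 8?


left-to-right (same/higher precedence on left): tree is (+ (* 8 1) 8)
Prefix: + * 8 1 8


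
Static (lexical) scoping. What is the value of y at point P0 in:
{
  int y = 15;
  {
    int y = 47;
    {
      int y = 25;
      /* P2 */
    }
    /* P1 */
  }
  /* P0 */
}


y declared in the same block as P0
y = 15


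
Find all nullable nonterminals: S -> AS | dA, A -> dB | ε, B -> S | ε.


A nonterminal is nullable iff some alternative derives ε (directly, or every symbol in it is nullable)
Nullable: {A, B}


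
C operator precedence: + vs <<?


'+' is additive (level 9); '<<' is shift (level 8)
Higher level binds tighter
'+' has higher precedence than '<<'


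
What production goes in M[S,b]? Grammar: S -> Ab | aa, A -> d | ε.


For [S, b]: 'b' ∈ FIRST(Ab)
Entry: S -> Ab


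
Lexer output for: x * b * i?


Scan left to right, longest-match per lexeme
Tokens: ID(x), OP(*), ID(b), OP(*), ID(i)


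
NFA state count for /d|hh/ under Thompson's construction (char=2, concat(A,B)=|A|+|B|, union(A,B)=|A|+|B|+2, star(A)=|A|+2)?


Syntax tree has 3 char leaf(s), 1 union(s), 0 star(s)
chars contribute 3×2 = 6; each union adds +2; each star adds +2
Total: 6 + 2 + 0 = 8 states


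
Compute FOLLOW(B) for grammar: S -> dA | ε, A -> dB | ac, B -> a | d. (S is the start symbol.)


$ ∈ FOLLOW(S). For each A -> αBβ: add FIRST(β)\{ε} to FOLLOW(B); if β nullable, add FOLLOW(A).
FOLLOW(B) = {$}


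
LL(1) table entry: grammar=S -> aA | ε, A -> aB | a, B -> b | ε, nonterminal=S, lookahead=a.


For [S, a]: 'a' ∈ FIRST(aA)
Entry: S -> aA


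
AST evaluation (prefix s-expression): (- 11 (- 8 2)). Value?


Evaluate inner: (- 8 2) = 6
Evaluate root: (- 11 6) = 5
Result: 5


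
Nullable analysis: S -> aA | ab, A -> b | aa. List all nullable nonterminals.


A nonterminal is nullable iff some alternative derives ε (directly, or every symbol in it is nullable)
Nullable: {}


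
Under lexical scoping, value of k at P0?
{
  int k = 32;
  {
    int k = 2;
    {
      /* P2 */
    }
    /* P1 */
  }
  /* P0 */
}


k declared in the same block as P0
k = 32


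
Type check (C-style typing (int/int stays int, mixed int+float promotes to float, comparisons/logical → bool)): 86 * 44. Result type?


Operand types: int * int
Rule: mixed int/float promotes to float; int/int stays int
Result type: int


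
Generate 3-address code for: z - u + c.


Break into single-operator statements:
t1 = z - u
t2 = t1 + c


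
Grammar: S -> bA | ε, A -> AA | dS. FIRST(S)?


Per alternative of S: FIRST(bA) = {b}; FIRST(ε) = {ε}
FIRST(S) = {b, ε}


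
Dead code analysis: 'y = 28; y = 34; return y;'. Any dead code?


first assignment to y is overwritten before any read
Dead: 'y = 28'


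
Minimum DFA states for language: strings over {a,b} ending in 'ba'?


Track the longest suffix of input matching a prefix of 'ba': 3 classes (prefixes of length 0..2)
Minimal DFA: 3 states


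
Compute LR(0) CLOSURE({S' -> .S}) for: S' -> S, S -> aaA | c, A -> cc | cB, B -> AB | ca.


Start: S' -> .S
For each item with dot before a nonterminal B, add B -> .γ for every B-production
Closure: [S' -> .S, S -> .aaA, S -> .c]


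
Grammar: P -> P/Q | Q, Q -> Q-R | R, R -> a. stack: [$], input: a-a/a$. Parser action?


no handle on stack; shift 'a'
Action: shift


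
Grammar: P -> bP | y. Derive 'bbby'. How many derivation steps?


Derivation: P => bP => bbP => bbbP => bbby
Steps: 4


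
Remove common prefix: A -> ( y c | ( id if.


Common prefix: '('
Factored: A -> ( A', A' -> y c | id if


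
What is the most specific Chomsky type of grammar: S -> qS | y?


Right-linear: every RHS is a terminal or a terminal followed by one nonterminal
Classification: Type 3 (Regular)


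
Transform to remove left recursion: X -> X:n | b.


Left-recursive alternatives: X:n; non-recursive: b
Introduce X': X -> bX', X' -> :nX' | ε


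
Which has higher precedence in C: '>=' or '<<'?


'<<' is shift (level 8); '>=' is relational (level 7)
Higher level binds tighter
'<<' has higher precedence than '>='


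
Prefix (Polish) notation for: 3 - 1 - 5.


left-to-right (same/higher precedence on left): tree is (- (- 3 1) 5)
Prefix: - - 3 1 5


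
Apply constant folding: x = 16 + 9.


16 + 9 = 25 at compile time
Optimized: x = 25


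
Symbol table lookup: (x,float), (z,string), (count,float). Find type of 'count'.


Lookup 'count' → type float


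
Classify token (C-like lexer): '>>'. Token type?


Pattern: operator symbol
Type: OPERATOR


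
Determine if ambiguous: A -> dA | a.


right-linear, alternatives start with distinct terminals 'd' vs 'a': unique leftmost derivation
Unambiguous


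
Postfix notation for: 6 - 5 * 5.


* has higher precedence, evaluate 5*5 first
Postfix: 6 5 5 * -


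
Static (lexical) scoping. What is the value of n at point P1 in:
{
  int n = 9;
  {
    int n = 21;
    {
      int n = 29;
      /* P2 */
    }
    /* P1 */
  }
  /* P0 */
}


n declared in the same block as P1
n = 21


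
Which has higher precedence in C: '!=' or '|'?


'!=' is equality (level 6); '|' is bitwise OR (level 3)
Higher level binds tighter
'!=' has higher precedence than '|'


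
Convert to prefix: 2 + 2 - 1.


left-to-right (same/higher precedence on left): tree is (- (+ 2 2) 1)
Prefix: - + 2 2 1


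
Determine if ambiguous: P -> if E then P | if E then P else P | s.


dangling else: 'if E then if E then s else s' parses two ways
Ambiguous


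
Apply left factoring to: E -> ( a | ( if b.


Common prefix: '('
Factored: E -> ( E', E' -> a | if b


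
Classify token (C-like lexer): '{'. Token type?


Pattern: delimiter/punctuation
Type: PUNCTUATION


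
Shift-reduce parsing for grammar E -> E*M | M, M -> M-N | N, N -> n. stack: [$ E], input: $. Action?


start symbol E on stack, input exhausted
Action: accept


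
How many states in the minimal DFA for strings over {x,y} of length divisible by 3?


Track length mod 3: states 0..2, accept at 0
Minimal DFA: 3 states


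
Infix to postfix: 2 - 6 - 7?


Left to right (same or higher precedence on left)
Postfix: 2 6 - 7 -


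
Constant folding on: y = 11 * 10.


11 * 10 = 110 at compile time
Optimized: y = 110


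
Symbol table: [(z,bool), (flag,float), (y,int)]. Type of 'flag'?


Lookup 'flag' → type float


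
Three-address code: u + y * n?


Break into single-operator statements:
t1 = y * n
t2 = u + t1


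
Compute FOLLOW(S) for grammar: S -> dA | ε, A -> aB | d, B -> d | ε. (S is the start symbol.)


$ ∈ FOLLOW(S). For each A -> αBβ: add FIRST(β)\{ε} to FOLLOW(B); if β nullable, add FOLLOW(A).
FOLLOW(S) = {$}


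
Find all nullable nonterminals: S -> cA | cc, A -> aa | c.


A nonterminal is nullable iff some alternative derives ε (directly, or every symbol in it is nullable)
Nullable: {}


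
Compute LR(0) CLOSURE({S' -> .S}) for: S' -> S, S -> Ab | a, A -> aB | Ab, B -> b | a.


Start: S' -> .S
For each item with dot before a nonterminal B, add B -> .γ for every B-production
Closure: [S' -> .S, S -> .Ab, S -> .a, A -> .aB, A -> .Ab]


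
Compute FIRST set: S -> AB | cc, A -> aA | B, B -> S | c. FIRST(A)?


Per alternative of A: FIRST(aA) = {a}; FIRST(B) = {a, c}
FIRST(A) = {a, c}


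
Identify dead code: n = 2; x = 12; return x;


n is assigned but never read
Dead: 'n = 2'


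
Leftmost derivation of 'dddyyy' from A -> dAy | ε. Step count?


Derivation: A => dAy => ddAyy => dddAyyy => dddyyy
Steps: 4


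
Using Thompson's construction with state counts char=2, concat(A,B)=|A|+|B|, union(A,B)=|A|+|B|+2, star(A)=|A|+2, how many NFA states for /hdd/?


Syntax tree has 3 char leaf(s), 0 union(s), 0 star(s)
chars contribute 3×2 = 6; each union adds +2; each star adds +2
Total: 6 + 0 + 0 = 6 states


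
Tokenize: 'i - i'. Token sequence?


Scan left to right, longest-match per lexeme
Tokens: ID(i), OP(-), ID(i)


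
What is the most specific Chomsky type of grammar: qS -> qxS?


LHS has context (more than one symbol) and |LHS| ≤ |RHS|
Classification: Type 1 (Context-Sensitive)


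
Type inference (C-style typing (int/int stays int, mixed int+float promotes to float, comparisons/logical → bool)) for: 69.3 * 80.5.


Operand types: float * float
Rule: mixed int/float promotes to float; int/int stays int
Result type: float


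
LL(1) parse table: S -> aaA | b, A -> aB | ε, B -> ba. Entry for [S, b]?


For [S, b]: 'b' ∈ FIRST(b)
Entry: S -> b


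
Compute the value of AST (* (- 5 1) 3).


Evaluate inner: (- 5 1) = 4
Evaluate root: (* 4 3) = 12
Result: 12


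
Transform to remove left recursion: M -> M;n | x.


Left-recursive alternatives: M;n; non-recursive: x
Introduce M': M -> xM', M' -> ;nM' | ε


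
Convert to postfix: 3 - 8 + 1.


Left to right (same or higher precedence on left)
Postfix: 3 8 - 1 +


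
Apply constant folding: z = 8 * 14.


8 * 14 = 112 at compile time
Optimized: z = 112


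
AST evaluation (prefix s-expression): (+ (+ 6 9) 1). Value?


Evaluate inner: (+ 6 9) = 15
Evaluate root: (+ 15 1) = 16
Result: 16


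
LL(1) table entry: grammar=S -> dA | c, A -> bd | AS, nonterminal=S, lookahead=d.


For [S, d]: 'd' ∈ FIRST(dA)
Entry: S -> dA


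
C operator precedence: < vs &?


'<' is relational (level 7); '&' is bitwise AND (level 5)
Higher level binds tighter
'<' has higher precedence than '&'


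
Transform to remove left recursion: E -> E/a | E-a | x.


Left-recursive alternatives: E/a, E-a; non-recursive: x
Introduce E': E -> xE', E' -> /aE' | -aE' | ε


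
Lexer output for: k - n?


Scan left to right, longest-match per lexeme
Tokens: ID(k), OP(-), ID(n)


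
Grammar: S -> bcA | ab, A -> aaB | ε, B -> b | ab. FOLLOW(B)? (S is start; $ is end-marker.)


$ ∈ FOLLOW(S). For each A -> αBβ: add FIRST(β)\{ε} to FOLLOW(B); if β nullable, add FOLLOW(A).
FOLLOW(B) = {$}


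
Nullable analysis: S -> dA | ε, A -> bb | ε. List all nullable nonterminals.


A nonterminal is nullable iff some alternative derives ε (directly, or every symbol in it is nullable)
Nullable: {A, S}


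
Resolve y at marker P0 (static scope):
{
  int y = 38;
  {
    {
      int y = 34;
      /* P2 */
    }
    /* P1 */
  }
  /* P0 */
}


y declared in the same block as P0
y = 38


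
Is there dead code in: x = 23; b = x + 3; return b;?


x is read by b's definition; b is returned
No dead code


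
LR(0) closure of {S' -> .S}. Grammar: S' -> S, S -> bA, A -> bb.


Start: S' -> .S
For each item with dot before a nonterminal B, add B -> .γ for every B-production
Closure: [S' -> .S, S -> .bA]


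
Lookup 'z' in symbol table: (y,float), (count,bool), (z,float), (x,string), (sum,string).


Lookup 'z' → type float


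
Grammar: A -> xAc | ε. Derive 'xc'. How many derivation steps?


Derivation: A => xAc => xc
Steps: 2


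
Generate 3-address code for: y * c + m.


Break into single-operator statements:
t1 = y * c
t2 = t1 + m


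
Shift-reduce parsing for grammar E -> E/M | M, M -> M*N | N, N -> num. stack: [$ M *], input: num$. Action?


no handle; shift 'num'
Action: shift


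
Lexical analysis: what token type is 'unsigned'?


Pattern: reserved word
Type: KEYWORD


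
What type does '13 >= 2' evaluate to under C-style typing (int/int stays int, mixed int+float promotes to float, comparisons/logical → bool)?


Operand types: int >= int
Rule: comparison yields bool
Result type: bool


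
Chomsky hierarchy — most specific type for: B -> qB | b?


Right-linear: every RHS is a terminal or a terminal followed by one nonterminal
Classification: Type 3 (Regular)


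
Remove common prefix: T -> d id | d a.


Common prefix: 'd'
Factored: T -> d T', T' -> id | a


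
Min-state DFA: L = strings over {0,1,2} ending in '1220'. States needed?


Track the longest suffix of input matching a prefix of '1220': 5 classes (prefixes of length 0..4)
Minimal DFA: 5 states


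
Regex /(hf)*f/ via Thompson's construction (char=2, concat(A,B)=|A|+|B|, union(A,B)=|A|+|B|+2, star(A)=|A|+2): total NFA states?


Syntax tree has 3 char leaf(s), 0 union(s), 1 star(s)
chars contribute 3×2 = 6; each union adds +2; each star adds +2
Total: 6 + 0 + 2 = 8 states


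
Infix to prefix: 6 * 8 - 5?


left-to-right (same/higher precedence on left): tree is (- (* 6 8) 5)
Prefix: - * 6 8 5


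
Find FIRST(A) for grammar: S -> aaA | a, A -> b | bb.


Per alternative of A: FIRST(b) = {b}; FIRST(bb) = {b}
FIRST(A) = {b}


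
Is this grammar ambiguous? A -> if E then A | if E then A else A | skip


dangling else: 'if E then if E then skip else skip' parses two ways
Ambiguous


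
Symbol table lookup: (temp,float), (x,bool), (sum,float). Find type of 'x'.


Lookup 'x' → type bool


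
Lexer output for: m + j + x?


Scan left to right, longest-match per lexeme
Tokens: ID(m), OP(+), ID(j), OP(+), ID(x)


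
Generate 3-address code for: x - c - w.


Break into single-operator statements:
t1 = x - c
t2 = t1 - w


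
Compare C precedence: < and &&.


'<' is relational (level 7); '&&' is logical AND (level 2)
Higher level binds tighter
'<' has higher precedence than '&&'


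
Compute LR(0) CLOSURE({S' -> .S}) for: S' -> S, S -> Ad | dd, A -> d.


Start: S' -> .S
For each item with dot before a nonterminal B, add B -> .γ for every B-production
Closure: [S' -> .S, S -> .Ad, S -> .dd, A -> .d]


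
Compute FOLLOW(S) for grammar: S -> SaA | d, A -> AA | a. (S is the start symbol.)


$ ∈ FOLLOW(S). For each A -> αBβ: add FIRST(β)\{ε} to FOLLOW(B); if β nullable, add FOLLOW(A).
FOLLOW(S) = {$, a}


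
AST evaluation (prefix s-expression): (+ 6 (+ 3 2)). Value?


Evaluate inner: (+ 3 2) = 5
Evaluate root: (+ 6 5) = 11
Result: 11


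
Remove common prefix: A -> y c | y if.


Common prefix: 'y'
Factored: A -> y A', A' -> c | if


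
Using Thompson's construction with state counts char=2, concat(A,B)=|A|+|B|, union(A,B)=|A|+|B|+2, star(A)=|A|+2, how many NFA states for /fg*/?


Syntax tree has 2 char leaf(s), 0 union(s), 1 star(s)
chars contribute 2×2 = 4; each union adds +2; each star adds +2
Total: 4 + 0 + 2 = 6 states


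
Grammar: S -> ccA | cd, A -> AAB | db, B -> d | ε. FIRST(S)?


Per alternative of S: FIRST(ccA) = {c}; FIRST(cd) = {c}
FIRST(S) = {c}


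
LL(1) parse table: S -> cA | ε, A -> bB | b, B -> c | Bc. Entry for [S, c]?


For [S, c]: 'c' ∈ FIRST(cA)
Entry: S -> cA


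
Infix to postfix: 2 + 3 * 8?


* has higher precedence, evaluate 3*8 first
Postfix: 2 3 8 * +


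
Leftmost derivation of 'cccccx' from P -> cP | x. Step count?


Derivation: P => cP => ccP => cccP => ccccP => cccccP => cccccx
Steps: 6


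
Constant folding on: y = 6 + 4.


6 + 4 = 10 at compile time
Optimized: y = 10


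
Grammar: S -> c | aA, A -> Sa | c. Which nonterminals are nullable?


A nonterminal is nullable iff some alternative derives ε (directly, or every symbol in it is nullable)
Nullable: {}


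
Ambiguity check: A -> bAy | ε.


balanced b^n…y^n: each string has a unique parse
Unambiguous


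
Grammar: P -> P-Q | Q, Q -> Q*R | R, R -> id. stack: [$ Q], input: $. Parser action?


lookahead ∉ {*} so Q won't extend; reduce P -> Q
Action: reduce (P -> Q)


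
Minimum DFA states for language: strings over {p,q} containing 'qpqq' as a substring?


KMP-style automaton: 4 progress states + 1 absorbing accept = 5
Minimal DFA: 5 states


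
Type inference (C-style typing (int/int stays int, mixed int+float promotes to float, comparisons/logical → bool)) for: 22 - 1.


Operand types: int - int
Rule: mixed int/float promotes to float; int/int stays int
Result type: int


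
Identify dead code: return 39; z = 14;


statement follows a return and is unreachable
Dead: 'z = 14'


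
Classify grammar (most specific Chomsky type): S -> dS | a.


Right-linear: every RHS is a terminal or a terminal followed by one nonterminal
Classification: Type 3 (Regular)


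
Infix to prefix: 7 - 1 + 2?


left-to-right (same/higher precedence on left): tree is (+ (- 7 1) 2)
Prefix: + - 7 1 2


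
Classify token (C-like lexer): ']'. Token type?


Pattern: delimiter/punctuation
Type: PUNCTUATION


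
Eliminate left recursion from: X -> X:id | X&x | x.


Left-recursive alternatives: X:id, X&x; non-recursive: x
Introduce X': X -> xX', X' -> :idX' | &xX' | ε


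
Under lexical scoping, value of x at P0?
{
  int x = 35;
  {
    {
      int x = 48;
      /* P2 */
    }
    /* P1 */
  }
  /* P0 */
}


x declared in the same block as P0
x = 35


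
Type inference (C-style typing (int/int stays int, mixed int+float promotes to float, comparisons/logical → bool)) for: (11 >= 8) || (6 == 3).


Operand types: bool || bool
Rule: logical operators take bool operands and yield bool
Result type: bool


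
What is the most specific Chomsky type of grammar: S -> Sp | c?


Left-linear: every RHS is a terminal or one nonterminal followed by a terminal
Classification: Type 3 (Regular)


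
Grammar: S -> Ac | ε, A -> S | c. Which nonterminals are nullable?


A nonterminal is nullable iff some alternative derives ε (directly, or every symbol in it is nullable)
Nullable: {A, S}


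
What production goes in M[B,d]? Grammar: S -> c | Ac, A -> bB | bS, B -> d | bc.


For [B, d]: 'd' ∈ FIRST(d)
Entry: B -> d


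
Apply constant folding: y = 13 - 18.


13 - 18 = -5 at compile time
Optimized: y = -5


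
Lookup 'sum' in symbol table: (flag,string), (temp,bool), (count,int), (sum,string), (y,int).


Lookup 'sum' → type string


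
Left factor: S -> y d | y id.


Common prefix: 'y'
Factored: S -> y S', S' -> d | id


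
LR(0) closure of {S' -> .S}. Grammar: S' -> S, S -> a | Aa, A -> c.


Start: S' -> .S
For each item with dot before a nonterminal B, add B -> .γ for every B-production
Closure: [S' -> .S, S -> .a, S -> .Aa, A -> .c]


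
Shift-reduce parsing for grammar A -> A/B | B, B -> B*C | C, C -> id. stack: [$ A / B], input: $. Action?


handle 'A/B' on top; lookahead ∈ FOLLOW(A) = {/, $}
Action: reduce (A -> A/B)


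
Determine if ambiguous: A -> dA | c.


right-linear, alternatives start with distinct terminals 'd' vs 'c': unique leftmost derivation
Unambiguous


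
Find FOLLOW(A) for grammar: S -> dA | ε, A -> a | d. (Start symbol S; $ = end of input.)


$ ∈ FOLLOW(S). For each A -> αBβ: add FIRST(β)\{ε} to FOLLOW(B); if β nullable, add FOLLOW(A).
FOLLOW(A) = {$}


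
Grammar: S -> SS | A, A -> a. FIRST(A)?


Per alternative of A: FIRST(a) = {a}
FIRST(A) = {a}


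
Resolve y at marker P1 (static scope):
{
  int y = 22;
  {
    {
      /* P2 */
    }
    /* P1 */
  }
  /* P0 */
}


P1's block does not declare y; resolves to the enclosing declaration at depth 0
y = 22


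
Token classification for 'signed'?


Pattern: reserved word
Type: KEYWORD


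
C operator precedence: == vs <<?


'<<' is shift (level 8); '==' is equality (level 6)
Higher level binds tighter
'<<' has higher precedence than '=='


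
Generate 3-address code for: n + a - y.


Break into single-operator statements:
t1 = n + a
t2 = t1 - y


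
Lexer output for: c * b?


Scan left to right, longest-match per lexeme
Tokens: ID(c), OP(*), ID(b)


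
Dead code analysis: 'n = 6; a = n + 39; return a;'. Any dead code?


n is read by a's definition; a is returned
No dead code


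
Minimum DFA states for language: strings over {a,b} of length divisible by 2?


Track length mod 2: states 0..1, accept at 0
Minimal DFA: 2 states


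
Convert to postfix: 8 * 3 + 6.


Left to right (same or higher precedence on left)
Postfix: 8 3 * 6 +


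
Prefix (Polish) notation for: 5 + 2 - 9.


left-to-right (same/higher precedence on left): tree is (- (+ 5 2) 9)
Prefix: - + 5 2 9


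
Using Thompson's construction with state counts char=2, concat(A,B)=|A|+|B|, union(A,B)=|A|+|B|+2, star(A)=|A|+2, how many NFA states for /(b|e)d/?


Syntax tree has 3 char leaf(s), 1 union(s), 0 star(s)
chars contribute 3×2 = 6; each union adds +2; each star adds +2
Total: 6 + 2 + 0 = 8 states


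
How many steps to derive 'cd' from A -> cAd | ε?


Derivation: A => cAd => cd
Steps: 2


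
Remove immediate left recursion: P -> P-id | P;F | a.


Left-recursive alternatives: P-id, P;F; non-recursive: a
Introduce P': P -> aP', P' -> -idP' | ;FP' | ε


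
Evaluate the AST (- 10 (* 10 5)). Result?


Evaluate inner: (* 10 5) = 50
Evaluate root: (- 10 50) = -40
Result: -40


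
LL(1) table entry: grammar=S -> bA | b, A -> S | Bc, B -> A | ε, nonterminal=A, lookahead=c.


For [A, c]: 'c' ∈ FIRST(Bc)
Entry: A -> Bc


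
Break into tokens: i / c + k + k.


Scan left to right, longest-match per lexeme
Tokens: ID(i), OP(/), ID(c), OP(+), ID(k), OP(+), ID(k)


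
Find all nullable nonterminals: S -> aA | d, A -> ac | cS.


A nonterminal is nullable iff some alternative derives ε (directly, or every symbol in it is nullable)
Nullable: {}


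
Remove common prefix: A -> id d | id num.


Common prefix: 'id'
Factored: A -> id A', A' -> d | num


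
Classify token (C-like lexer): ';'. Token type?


Pattern: delimiter/punctuation
Type: PUNCTUATION


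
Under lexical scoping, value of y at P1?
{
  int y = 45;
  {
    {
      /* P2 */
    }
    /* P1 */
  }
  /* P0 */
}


P1's block does not declare y; resolves to the enclosing declaration at depth 0
y = 45


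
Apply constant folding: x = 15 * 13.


15 * 13 = 195 at compile time
Optimized: x = 195


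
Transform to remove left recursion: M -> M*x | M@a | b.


Left-recursive alternatives: M*x, M@a; non-recursive: b
Introduce M': M -> bM', M' -> *xM' | @aM' | ε


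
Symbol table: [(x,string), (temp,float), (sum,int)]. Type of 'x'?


Lookup 'x' → type string


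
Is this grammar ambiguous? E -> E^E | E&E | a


'a^a&a' has two parse trees (no precedence encoded between ^ and &)
Ambiguous


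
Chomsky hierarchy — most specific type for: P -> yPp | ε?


Single nonterminal LHS, but y^n p^n is not regular
Classification: Type 2 (Context-Free)


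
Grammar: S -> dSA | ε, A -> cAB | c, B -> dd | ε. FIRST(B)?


Per alternative of B: FIRST(dd) = {d}; FIRST(ε) = {ε}
FIRST(B) = {d, ε}


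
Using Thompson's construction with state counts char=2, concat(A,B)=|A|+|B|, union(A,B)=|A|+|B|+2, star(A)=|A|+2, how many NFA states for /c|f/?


Syntax tree has 2 char leaf(s), 1 union(s), 0 star(s)
chars contribute 2×2 = 4; each union adds +2; each star adds +2
Total: 4 + 2 + 0 = 6 states


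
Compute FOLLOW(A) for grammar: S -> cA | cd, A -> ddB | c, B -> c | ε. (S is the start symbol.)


$ ∈ FOLLOW(S). For each A -> αBβ: add FIRST(β)\{ε} to FOLLOW(B); if β nullable, add FOLLOW(A).
FOLLOW(A) = {$}


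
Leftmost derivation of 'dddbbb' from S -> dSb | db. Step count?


Derivation: S => dSb => ddSbb => dddbbb
Steps: 3


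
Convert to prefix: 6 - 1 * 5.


'*' binds tighter: tree is (- 6 (* 1 5))
Prefix: - 6 * 1 5


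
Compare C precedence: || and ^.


'^' is bitwise XOR (level 4); '||' is logical OR (level 1)
Higher level binds tighter
'^' has higher precedence than '||'


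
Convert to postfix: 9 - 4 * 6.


* has higher precedence, evaluate 4*6 first
Postfix: 9 4 6 * -


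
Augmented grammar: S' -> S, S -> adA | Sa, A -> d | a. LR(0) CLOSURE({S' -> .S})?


Start: S' -> .S
For each item with dot before a nonterminal B, add B -> .γ for every B-production
Closure: [S' -> .S, S -> .adA, S -> .Sa]


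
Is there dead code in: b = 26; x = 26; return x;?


b is assigned but never read
Dead: 'b = 26'


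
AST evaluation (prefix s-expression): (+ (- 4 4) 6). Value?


Evaluate inner: (- 4 4) = 0
Evaluate root: (+ 0 6) = 6
Result: 6


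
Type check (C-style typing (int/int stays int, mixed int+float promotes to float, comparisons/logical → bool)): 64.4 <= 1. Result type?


Operand types: float <= int
Rule: comparison yields bool
Result type: bool


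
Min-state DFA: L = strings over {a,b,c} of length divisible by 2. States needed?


Track length mod 2: states 0..1, accept at 0
Minimal DFA: 2 states


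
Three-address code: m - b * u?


Break into single-operator statements:
t1 = b * u
t2 = m - t1


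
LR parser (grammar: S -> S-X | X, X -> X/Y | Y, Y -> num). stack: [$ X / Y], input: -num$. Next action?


handle 'X/Y' on top
Action: reduce (X -> X/Y)


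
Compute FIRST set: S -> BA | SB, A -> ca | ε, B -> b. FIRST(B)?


Per alternative of B: FIRST(b) = {b}
FIRST(B) = {b}


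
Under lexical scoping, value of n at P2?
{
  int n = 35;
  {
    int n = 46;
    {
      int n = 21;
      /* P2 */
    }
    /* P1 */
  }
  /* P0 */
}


n declared in the same block as P2
n = 21


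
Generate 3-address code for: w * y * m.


Break into single-operator statements:
t1 = w * y
t2 = t1 * m


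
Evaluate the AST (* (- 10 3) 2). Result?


Evaluate inner: (- 10 3) = 7
Evaluate root: (* 7 2) = 14
Result: 14


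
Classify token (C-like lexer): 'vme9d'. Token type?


Pattern: letter/underscore followed by alphanumerics, not a keyword
Type: IDENTIFIER


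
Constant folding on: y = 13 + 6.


13 + 6 = 19 at compile time
Optimized: y = 19


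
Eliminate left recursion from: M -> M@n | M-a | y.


Left-recursive alternatives: M@n, M-a; non-recursive: y
Introduce M': M -> yM', M' -> @nM' | -aM' | ε


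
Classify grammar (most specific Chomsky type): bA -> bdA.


LHS has context (more than one symbol) and |LHS| ≤ |RHS|
Classification: Type 1 (Context-Sensitive)


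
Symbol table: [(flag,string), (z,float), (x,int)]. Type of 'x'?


Lookup 'x' → type int


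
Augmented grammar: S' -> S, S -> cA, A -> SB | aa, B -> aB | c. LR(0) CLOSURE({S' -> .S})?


Start: S' -> .S
For each item with dot before a nonterminal B, add B -> .γ for every B-production
Closure: [S' -> .S, S -> .cA]


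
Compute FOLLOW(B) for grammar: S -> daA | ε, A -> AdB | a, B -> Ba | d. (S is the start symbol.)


$ ∈ FOLLOW(S). For each A -> αBβ: add FIRST(β)\{ε} to FOLLOW(B); if β nullable, add FOLLOW(A).
FOLLOW(B) = {$, a, d}


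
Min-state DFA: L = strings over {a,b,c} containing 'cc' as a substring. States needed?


KMP-style automaton: 2 progress states + 1 absorbing accept = 3
Minimal DFA: 3 states
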